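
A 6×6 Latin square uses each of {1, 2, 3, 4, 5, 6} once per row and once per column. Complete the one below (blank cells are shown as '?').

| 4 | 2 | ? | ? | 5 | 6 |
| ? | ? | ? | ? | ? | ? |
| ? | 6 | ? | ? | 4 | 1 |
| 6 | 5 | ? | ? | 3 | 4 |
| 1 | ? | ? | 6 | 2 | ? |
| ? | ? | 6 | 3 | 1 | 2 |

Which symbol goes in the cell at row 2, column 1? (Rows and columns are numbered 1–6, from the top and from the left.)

(r1,c4) = 1
(r2,c5) = 6
(r4,c4) = 2
(r6,c1) = 5
(r6,c2) = 4
(r1,c3) = 3
(r3,c4) = 5
(r4,c3) = 1
(r5,c2) = 3
(r5,c6) = 5
(r2,c2) = 1
(r2,c4) = 4
(r2,c6) = 3
(r3,c3) = 2
(r5,c3) = 4
(r2,c1) = 2

2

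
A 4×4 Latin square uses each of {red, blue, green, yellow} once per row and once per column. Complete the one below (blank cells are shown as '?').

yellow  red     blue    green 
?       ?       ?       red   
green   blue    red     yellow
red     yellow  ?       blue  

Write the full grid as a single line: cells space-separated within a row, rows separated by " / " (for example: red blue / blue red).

yellow red blue green / blue green yellow red / green blue red yellow / red yellow green blue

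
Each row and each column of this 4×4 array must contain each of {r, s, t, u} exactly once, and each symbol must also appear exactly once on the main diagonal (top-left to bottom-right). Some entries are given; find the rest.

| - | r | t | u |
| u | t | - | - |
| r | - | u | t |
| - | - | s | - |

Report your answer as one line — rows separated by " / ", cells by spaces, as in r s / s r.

Cell (r1,c1): row 1 has {r,t,u}; column 1 has {r,u}; the diagonal has {t,u} → s.
Cell (r2,c3): row 2 has {t,u}; column 3 has {s,t,u} → r.
Cell (r2,c4): row 2 has {r,t,u}; column 4 has {t,u} → s.
Cell (r3,c2): row 3 has {r,t,u}; column 2 has {r,t} → s.
Cell (r4,c1): row 4 has {s}; column 1 has {r,s,u} → t.
Cell (r4,c2): row 4 has {s,t}; column 2 has {r,s,t} → u.
Cell (r4,c4): row 4 has {s,t,u}; column 4 has {s,t,u}; the diagonal has {s,t,u} → r.

s r t u / u t r s / r s u t / t u s r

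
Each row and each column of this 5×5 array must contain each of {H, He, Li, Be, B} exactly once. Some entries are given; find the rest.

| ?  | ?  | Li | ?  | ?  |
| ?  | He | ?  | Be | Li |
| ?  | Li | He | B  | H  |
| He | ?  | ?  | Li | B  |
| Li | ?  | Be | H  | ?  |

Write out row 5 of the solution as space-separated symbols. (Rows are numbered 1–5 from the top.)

Li B Be H He

(r1,c4) = He
(r1,c5) = Be
(r3,c1) = Be
(r4,c3) = H
(r5,c2) = B
(r5,c5) = He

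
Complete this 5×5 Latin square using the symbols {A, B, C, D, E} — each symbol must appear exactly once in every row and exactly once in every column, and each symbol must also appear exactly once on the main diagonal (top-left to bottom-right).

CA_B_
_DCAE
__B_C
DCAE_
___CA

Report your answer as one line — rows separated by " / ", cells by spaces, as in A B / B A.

C A E B D / B D C A E / A E B D C / D C A E B / E B D C A

(r1,c5) = D
(r2,c1) = B
(r3,c2) = E
(r3,c4) = D
(r4,c5) = B
(r5,c1) = E
(r5,c2) = B
(r5,c3) = D
(r1,c3) = E
(r3,c1) = A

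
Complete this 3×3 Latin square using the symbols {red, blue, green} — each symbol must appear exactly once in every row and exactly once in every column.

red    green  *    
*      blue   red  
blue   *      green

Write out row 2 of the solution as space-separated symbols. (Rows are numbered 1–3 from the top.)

(r1,c3) = blue
(r2,c1) = green

green blue red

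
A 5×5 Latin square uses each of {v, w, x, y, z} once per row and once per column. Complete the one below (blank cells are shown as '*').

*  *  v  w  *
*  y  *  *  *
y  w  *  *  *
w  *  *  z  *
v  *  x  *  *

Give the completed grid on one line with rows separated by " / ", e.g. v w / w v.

z x v w y / x y w v z / y w z x v / w v y z x / v z x y w

Cell (r3,c3): row 3 has {w,y}; column 3 has {v,x} → z.
Cell (r4,c3): row 4 has {w,z}; column 3 has {v,x,z} → y.
Cell (r5,c2): row 5 has {v,x}; column 2 has {w,y} → z.
Cell (r5,c4): row 5 has {v,x,z}; column 4 has {w,z} → y.
Cell (r5,c5): row 5 has {v,x,y,z}; column 5 is empty so far → w.
Cell (r1,c2): row 1 has {v,w}; column 2 has {w,y,z} → x.
Cell (r2,c3): row 2 has {y}; column 3 has {v,x,y,z} → w.
Cell (r4,c2): row 4 has {w,y,z}; column 2 has {w,x,y,z} → v.
Cell (r4,c5): row 4 has {v,w,y,z}; column 5 has {w} → x.
Cell (r1,c1): row 1 has {v,w,x}; column 1 has {v,w,y} → z.
Cell (r1,c5): row 1 has {v,w,x,z}; column 5 has {w,x} → y.
Cell (r2,c1): row 2 has {w,y}; column 1 has {v,w,y,z} → x.
Cell (r2,c4): row 2 has {w,x,y}; column 4 has {w,y,z} → v.
Cell (r2,c5): row 2 has {v,w,x,y}; column 5 has {w,x,y} → z.
Cell (r3,c4): row 3 has {w,y,z}; column 4 has {v,w,y,z} → x.
Cell (r3,c5): row 3 has {w,x,y,z}; column 5 has {w,x,y,z} → v.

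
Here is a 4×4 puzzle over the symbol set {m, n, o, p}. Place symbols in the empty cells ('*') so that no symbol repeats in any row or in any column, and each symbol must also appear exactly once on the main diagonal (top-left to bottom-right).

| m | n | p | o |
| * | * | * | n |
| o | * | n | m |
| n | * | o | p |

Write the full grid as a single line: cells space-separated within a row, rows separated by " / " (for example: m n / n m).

m n p o / p o m n / o p n m / n m o p

Cell (r2,c1): row 2 has {n}; column 1 has {m,n,o} → p.
Cell (r2,c2): row 2 has {n,p}; column 2 has {n}; the diagonal has {m,n,p} → o.
Cell (r2,c3): row 2 has {n,o,p}; column 3 has {n,o,p} → m.
Cell (r3,c2): row 3 has {m,n,o}; column 2 has {n,o} → p.
Cell (r4,c2): row 4 has {n,o,p}; column 2 has {n,o,p} → m.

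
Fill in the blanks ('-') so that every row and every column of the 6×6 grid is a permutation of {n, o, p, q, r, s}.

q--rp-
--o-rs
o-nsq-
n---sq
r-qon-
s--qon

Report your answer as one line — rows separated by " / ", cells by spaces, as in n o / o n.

At row 1, column 3: row 1 has {p,q,r}; column 3 has {n,o,q}; that leaves s.
At row 1, column 6: row 1 has {p,q,r,s}; column 6 has {n,q,s}; that leaves o.
At row 2, column 1: row 2 has {o,r,s}; column 1 has {n,o,q,r,s}; that leaves p.
At row 2, column 4: row 2 has {o,p,r,s}; column 4 has {o,q,r,s}; that leaves n.
At row 4, column 4: row 4 has {n,q,s}; column 4 has {n,o,q,r,s}; that leaves p.
At row 5, column 6: row 5 has {n,o,q,r}; column 6 has {n,o,q,s}; that leaves p.
At row 1, column 2: row 1 has {o,p,q,r,s}; column 2 is empty so far; that leaves n.
At row 2, column 2: row 2 has {n,o,p,r,s}; column 2 has {n}; that leaves q.
At row 3, column 6: row 3 has {n,o,q,s}; column 6 has {n,o,p,q,s}; that leaves r.
At row 4, column 3: row 4 has {n,p,q,s}; column 3 has {n,o,q,s}; that leaves r.
At row 5, column 2: row 5 has {n,o,p,q,r}; column 2 has {n,q}; that leaves s.
At row 6, column 3: row 6 has {n,o,q,s}; column 3 has {n,o,q,r,s}; that leaves p.
At row 3, column 2: row 3 has {n,o,q,r,s}; column 2 has {n,q,s}; that leaves p.
At row 4, column 2: row 4 has {n,p,q,r,s}; column 2 has {n,p,q,s}; that leaves o.
At row 6, column 2: row 6 has {n,o,p,q,s}; column 2 has {n,o,p,q,s}; that leaves r.

q n s r p o / p q o n r s / o p n s q r / n o r p s q / r s q o n p / s r p q o n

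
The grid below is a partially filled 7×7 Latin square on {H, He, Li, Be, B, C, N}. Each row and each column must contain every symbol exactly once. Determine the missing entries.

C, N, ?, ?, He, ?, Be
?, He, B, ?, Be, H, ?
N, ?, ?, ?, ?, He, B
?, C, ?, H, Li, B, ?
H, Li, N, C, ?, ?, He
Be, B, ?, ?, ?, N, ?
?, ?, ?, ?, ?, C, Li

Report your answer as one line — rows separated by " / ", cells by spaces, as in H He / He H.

(r1,c6) = Li
(r2,c1) = Li
(r2,c4) = N
(r2,c7) = C
(r4,c1) = He
(r4,c3) = Be
(r4,c7) = N
(r5,c5) = B
(r5,c6) = Be
(r6,c7) = H
(r7,c1) = B
(r1,c3) = H
(r1,c4) = B
(r6,c5) = C
(r7,c3) = He
(r7,c4) = Be
(r3,c4) = Li
(r3,c5) = H
(r6,c3) = Li
(r6,c4) = He
(r7,c2) = H
(r7,c5) = N
(r3,c2) = Be
(r3,c3) = C

C N H B He Li Be / Li He B N Be H C / N Be C Li H He B / He C Be H Li B N / H Li N C B Be He / Be B Li He C N H / B H He Be N C Li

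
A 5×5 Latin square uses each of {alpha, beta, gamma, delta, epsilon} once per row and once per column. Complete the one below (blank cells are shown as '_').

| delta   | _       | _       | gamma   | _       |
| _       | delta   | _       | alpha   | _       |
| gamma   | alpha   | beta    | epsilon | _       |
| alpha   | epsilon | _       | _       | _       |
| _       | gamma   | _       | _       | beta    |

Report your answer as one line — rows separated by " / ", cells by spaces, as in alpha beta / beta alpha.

delta beta epsilon gamma alpha / beta delta gamma alpha epsilon / gamma alpha beta epsilon delta / alpha epsilon delta beta gamma / epsilon gamma alpha delta beta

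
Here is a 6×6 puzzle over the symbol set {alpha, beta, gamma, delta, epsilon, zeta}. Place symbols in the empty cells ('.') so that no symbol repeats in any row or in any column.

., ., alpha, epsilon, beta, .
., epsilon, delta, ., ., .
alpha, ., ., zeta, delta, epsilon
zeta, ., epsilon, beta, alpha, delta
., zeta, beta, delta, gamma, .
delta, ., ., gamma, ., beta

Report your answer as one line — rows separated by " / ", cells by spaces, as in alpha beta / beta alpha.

gamma delta alpha epsilon beta zeta / beta epsilon delta alpha zeta gamma / alpha beta gamma zeta delta epsilon / zeta gamma epsilon beta alpha delta / epsilon zeta beta delta gamma alpha / delta alpha zeta gamma epsilon beta

(r1,c1) = gamma
(r1,c2) = delta
(r1,c6) = zeta
(r2,c1) = beta
(r2,c4) = alpha
(r2,c5) = zeta
(r2,c6) = gamma
(r3,c3) = gamma
(r4,c2) = gamma
(r5,c1) = epsilon
(r5,c6) = alpha
(r6,c2) = alpha
(r6,c3) = zeta
(r6,c5) = epsilon
(r3,c2) = beta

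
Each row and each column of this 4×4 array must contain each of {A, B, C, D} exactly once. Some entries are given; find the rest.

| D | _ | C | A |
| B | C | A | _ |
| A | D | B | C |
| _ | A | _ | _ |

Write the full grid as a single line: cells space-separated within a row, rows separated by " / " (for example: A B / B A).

D B C A / B C A D / A D B C / C A D B

(r1,c2) = B
(r2,c4) = D
(r4,c1) = C
(r4,c3) = D
(r4,c4) = B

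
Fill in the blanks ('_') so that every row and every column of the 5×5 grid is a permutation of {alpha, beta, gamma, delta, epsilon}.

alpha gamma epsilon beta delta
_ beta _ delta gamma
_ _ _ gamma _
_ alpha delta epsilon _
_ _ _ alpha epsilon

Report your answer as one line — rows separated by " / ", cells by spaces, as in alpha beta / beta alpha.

(r2,c1) = epsilon
(r2,c3) = alpha
(r3,c3) = beta
(r3,c5) = alpha
(r4,c5) = beta
(r5,c2) = delta
(r5,c3) = gamma
(r3,c1) = delta
(r3,c2) = epsilon
(r4,c1) = gamma
(r5,c1) = beta

alpha gamma epsilon beta delta / epsilon beta alpha delta gamma / delta epsilon beta gamma alpha / gamma alpha delta epsilon beta / beta delta gamma alpha epsilon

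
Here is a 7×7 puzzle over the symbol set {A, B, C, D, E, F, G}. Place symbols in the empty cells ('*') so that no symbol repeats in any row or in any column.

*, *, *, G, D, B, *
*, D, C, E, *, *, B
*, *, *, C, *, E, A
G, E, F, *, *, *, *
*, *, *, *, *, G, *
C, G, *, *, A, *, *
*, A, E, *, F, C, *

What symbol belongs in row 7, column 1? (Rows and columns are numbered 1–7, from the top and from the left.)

B

(r1,c3) = A
(r2,c5) = G
(r3,c5) = B
(r4,c5) = C
(r4,c7) = D
(r5,c5) = E
(r7,c7) = G
(r3,c2) = F
(r4,c6) = A
(r1,c2) = C
(r2,c6) = F
(r3,c1) = D
(r3,c3) = G
(r4,c4) = B
(r5,c2) = B
(r5,c3) = D
(r6,c3) = B
(r6,c6) = D
(r7,c1) = B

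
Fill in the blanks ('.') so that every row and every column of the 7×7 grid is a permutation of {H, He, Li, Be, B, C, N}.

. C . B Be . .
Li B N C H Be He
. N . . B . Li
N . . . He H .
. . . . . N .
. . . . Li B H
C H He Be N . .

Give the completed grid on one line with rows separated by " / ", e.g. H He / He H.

H C Li B Be He N / Li B N C H Be He / He N Be H B C Li / N Be B Li He H C / B Li H He C N Be / Be He C N Li B H / C H He Be N Li B

(r1,c7) = N
(r4,c4) = Li
(r5,c5) = C
(r7,c6) = Li
(r7,c7) = B
(r1,c6) = He
(r3,c6) = C
(r4,c2) = Be
(r4,c7) = C
(r5,c7) = Be
(r6,c2) = He
(r6,c4) = N
(r1,c1) = H
(r1,c3) = Li
(r4,c3) = B
(r5,c2) = Li
(r5,c3) = H
(r5,c4) = He
(r6,c1) = Be
(r6,c3) = C
(r3,c1) = He
(r3,c3) = Be
(r3,c4) = H
(r5,c1) = B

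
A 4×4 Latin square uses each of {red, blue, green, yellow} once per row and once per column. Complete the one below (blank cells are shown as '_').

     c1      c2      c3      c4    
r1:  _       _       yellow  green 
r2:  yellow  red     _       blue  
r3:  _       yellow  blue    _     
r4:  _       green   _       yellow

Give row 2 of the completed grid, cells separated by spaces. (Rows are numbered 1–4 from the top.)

yellow red green blue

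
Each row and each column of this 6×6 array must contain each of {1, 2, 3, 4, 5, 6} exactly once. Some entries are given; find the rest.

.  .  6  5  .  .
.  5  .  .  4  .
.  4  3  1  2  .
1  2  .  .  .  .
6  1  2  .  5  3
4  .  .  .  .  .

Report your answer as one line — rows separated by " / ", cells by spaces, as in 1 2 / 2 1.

Cell (r1,c2): row 1 has {5,6}; column 2 has {1,2,4,5} → 3.
Cell (r1,c5): row 1 has {3,5,6}; column 5 has {2,4,5} → 1.
Cell (r2,c3): row 2 has {4,5}; column 3 has {2,3,6} → 1.
Cell (r3,c1): row 3 has {1,2,3,4}; column 1 has {1,4,6} → 5.
Cell (r3,c6): row 3 has {1,2,3,4,5}; column 6 has {3} → 6.
Cell (r5,c4): row 5 has {1,2,3,5,6}; column 4 has {1,5} → 4.
Cell (r6,c2): row 6 has {4}; column 2 has {1,2,3,4,5} → 6.
Cell (r6,c3): row 6 has {4,6}; column 3 has {1,2,3,6} → 5.
Cell (r6,c5): row 6 has {4,5,6}; column 5 has {1,2,4,5} → 3.
Cell (r1,c1): row 1 has {1,3,5,6}; column 1 has {1,4,5,6} → 2.
Cell (r1,c6): row 1 has {1,2,3,5,6}; column 6 has {3,6} → 4.
Cell (r2,c1): row 2 has {1,4,5}; column 1 has {1,2,4,5,6} → 3.
Cell (r2,c6): row 2 has {1,3,4,5}; column 6 has {3,4,6} → 2.
Cell (r4,c3): row 4 has {1,2}; column 3 has {1,2,3,5,6} → 4.
Cell (r4,c5): row 4 has {1,2,4}; column 5 has {1,2,3,4,5} → 6.
Cell (r4,c6): row 4 has {1,2,4,6}; column 6 has {2,3,4,6} → 5.
Cell (r6,c4): row 6 has {3,4,5,6}; column 4 has {1,4,5} → 2.
Cell (r6,c6): row 6 has {2,3,4,5,6}; column 6 has {2,3,4,5,6} → 1.
Cell (r2,c4): row 2 has {1,2,3,4,5}; column 4 has {1,2,4,5} → 6.
Cell (r4,c4): row 4 has {1,2,4,5,6}; column 4 has {1,2,4,5,6} → 3.

2 3 6 5 1 4 / 3 5 1 6 4 2 / 5 4 3 1 2 6 / 1 2 4 3 6 5 / 6 1 2 4 5 3 / 4 6 5 2 3 1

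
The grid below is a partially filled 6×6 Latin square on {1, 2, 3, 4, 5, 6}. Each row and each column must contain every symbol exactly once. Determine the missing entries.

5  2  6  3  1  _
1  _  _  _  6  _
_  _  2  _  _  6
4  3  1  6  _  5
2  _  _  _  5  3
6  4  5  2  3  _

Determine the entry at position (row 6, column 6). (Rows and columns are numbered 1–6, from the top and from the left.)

(r1,c6) = 4
(r2,c2) = 5
(r2,c4) = 4
(r2,c6) = 2
(r3,c1) = 3
(r3,c2) = 1
(r3,c4) = 5
(r3,c5) = 4
(r4,c5) = 2
(r5,c2) = 6
(r5,c3) = 4
(r5,c4) = 1
(r6,c6) = 1

1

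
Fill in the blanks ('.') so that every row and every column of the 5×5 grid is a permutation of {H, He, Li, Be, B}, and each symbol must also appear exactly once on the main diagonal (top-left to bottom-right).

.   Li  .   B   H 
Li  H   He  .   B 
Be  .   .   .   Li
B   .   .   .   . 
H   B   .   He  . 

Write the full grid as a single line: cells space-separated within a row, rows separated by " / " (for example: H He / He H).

At row 1, column 1: row 1 has {H,Li,B}; column 1 has {H,Li,Be,B}; the diagonal has {H}; that leaves He.
At row 1, column 3: row 1 has {H,He,Li,B}; column 3 has {He}; that leaves Be.
At row 2, column 4: row 2 has {H,He,Li,B}; column 4 has {He,B}; that leaves Be.
At row 3, column 2: row 3 has {Li,Be}; column 2 has {H,Li,B}; that leaves He.
At row 3, column 3: row 3 has {He,Li,Be}; column 3 has {He,Be}; the diagonal has {H,He}; that leaves B.
At row 3, column 4: row 3 has {He,Li,Be,B}; column 4 has {He,Be,B}; that leaves H.
At row 4, column 2: row 4 has {B}; column 2 has {H,He,Li,B}; that leaves Be.
At row 4, column 4: row 4 has {Be,B}; column 4 has {H,He,Be,B}; the diagonal has {H,He,B}; that leaves Li.
At row 4, column 5: row 4 has {Li,Be,B}; column 5 has {H,Li,B}; that leaves He.
At row 5, column 3: row 5 has {H,He,B}; column 3 has {He,Be,B}; that leaves Li.
At row 5, column 5: row 5 has {H,He,Li,B}; column 5 has {H,He,Li,B}; the diagonal has {H,He,Li,B}; that leaves Be.
At row 4, column 3: row 4 has {He,Li,Be,B}; column 3 has {He,Li,Be,B}; that leaves H.

He Li Be B H / Li H He Be B / Be He B H Li / B Be H Li He / H B Li He Be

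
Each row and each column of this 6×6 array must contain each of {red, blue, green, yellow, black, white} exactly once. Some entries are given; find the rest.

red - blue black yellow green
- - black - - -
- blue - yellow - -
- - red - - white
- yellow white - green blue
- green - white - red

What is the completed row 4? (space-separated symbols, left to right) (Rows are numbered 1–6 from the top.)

yellow black red green blue white

(r1,c2) = white
(r2,c2) = red
(r2,c6) = yellow
(r3,c3) = green
(r3,c6) = black
(r4,c2) = black
(r4,c5) = blue
(r5,c1) = black
(r5,c4) = red
(r6,c3) = yellow
(r6,c5) = black
(r2,c5) = white
(r3,c1) = white
(r3,c5) = red
(r4,c4) = green
(r6,c1) = blue
(r2,c1) = green
(r2,c4) = blue
(r4,c1) = yellow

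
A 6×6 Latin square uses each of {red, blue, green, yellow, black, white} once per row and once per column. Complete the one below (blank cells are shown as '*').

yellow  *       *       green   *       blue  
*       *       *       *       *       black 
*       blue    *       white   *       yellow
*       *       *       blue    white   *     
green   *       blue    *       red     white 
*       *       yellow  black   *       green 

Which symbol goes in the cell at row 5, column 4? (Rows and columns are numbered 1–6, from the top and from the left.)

(r1,c5): row 1 has {blue,green,yellow}; column 5 has {red,white}, so it must be black.
(r3,c5): row 3 has {blue,yellow,white}; column 5 has {red,black,white}, so it must be green.
(r4,c6): row 4 has {blue,white}; column 6 has {blue,green,yellow,black,white}, so it must be red.
(r5,c4): row 5 has {red,blue,green,white}; column 4 has {blue,green,black,white}, so it must be yellow.

yellow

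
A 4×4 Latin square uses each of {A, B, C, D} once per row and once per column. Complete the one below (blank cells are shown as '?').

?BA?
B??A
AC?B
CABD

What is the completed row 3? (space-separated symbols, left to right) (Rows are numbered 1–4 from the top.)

Cell (r1,c1): row 1 has {A,B}; column 1 has {A,B,C} → D.
Cell (r1,c4): row 1 has {A,B,D}; column 4 has {A,B,D} → C.
Cell (r2,c2): row 2 has {A,B}; column 2 has {A,B,C} → D.
Cell (r2,c3): row 2 has {A,B,D}; column 3 has {A,B} → C.
Cell (r3,c3): row 3 has {A,B,C}; column 3 has {A,B,C} → D.

A C D B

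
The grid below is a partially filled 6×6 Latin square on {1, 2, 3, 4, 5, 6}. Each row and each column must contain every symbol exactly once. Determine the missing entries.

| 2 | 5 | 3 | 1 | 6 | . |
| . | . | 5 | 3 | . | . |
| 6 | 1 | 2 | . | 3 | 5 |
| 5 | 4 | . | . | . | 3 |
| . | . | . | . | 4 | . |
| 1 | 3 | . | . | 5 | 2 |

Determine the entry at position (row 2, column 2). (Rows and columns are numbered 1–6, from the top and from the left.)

At row 1, column 6: row 1 has {1,2,3,5,6}; column 6 has {2,3,5}; that leaves 4.
At row 2, column 1: row 2 has {3,5}; column 1 has {1,2,5,6}; that leaves 4.
At row 3, column 4: row 3 has {1,2,3,5,6}; column 4 has {1,3}; that leaves 4.
At row 5, column 1: row 5 has {4}; column 1 has {1,2,4,5,6}; that leaves 3.
At row 6, column 4: row 6 has {1,2,3,5}; column 4 has {1,3,4}; that leaves 6.
At row 4, column 4: row 4 has {3,4,5}; column 4 has {1,3,4,6}; that leaves 2.
At row 4, column 5: row 4 has {2,3,4,5}; column 5 has {3,4,5,6}; that leaves 1.
At row 5, column 4: row 5 has {3,4}; column 4 has {1,2,3,4,6}; that leaves 5.
At row 6, column 3: row 6 has {1,2,3,5,6}; column 3 has {2,3,5}; that leaves 4.
At row 2, column 5: row 2 has {3,4,5}; column 5 has {1,3,4,5,6}; that leaves 2.
At row 4, column 3: row 4 has {1,2,3,4,5}; column 3 has {2,3,4,5}; that leaves 6.
At row 5, column 3: row 5 has {3,4,5}; column 3 has {2,3,4,5,6}; that leaves 1.
At row 5, column 6: row 5 has {1,3,4,5}; column 6 has {2,3,4,5}; that leaves 6.
At row 2, column 2: row 2 has {2,3,4,5}; column 2 has {1,3,4,5}; that leaves 6.

6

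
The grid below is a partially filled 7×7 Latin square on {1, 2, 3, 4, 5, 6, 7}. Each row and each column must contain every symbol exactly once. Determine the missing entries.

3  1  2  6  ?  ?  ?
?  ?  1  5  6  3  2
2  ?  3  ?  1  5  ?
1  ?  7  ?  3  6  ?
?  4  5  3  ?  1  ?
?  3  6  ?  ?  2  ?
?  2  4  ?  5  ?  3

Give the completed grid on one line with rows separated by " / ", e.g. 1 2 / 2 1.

(r2,c2): row 2 has {1,2,3,5,6}; column 2 has {1,2,3,4}, so it must be 7.
(r3,c2): row 3 has {1,2,3,5}; column 2 has {1,2,3,4,7}, so it must be 6.
(r4,c2): row 4 has {1,3,6,7}; column 2 has {1,2,3,4,6,7}, so it must be 5.
(r4,c7): row 4 has {1,3,5,6,7}; column 7 has {2,3}, so it must be 4.
(r7,c6): row 7 has {2,3,4,5}; column 6 has {1,2,3,5,6}, so it must be 7.
(r1,c6): row 1 has {1,2,3,6}; column 6 has {1,2,3,5,6,7}, so it must be 4.
(r2,c1): row 2 has {1,2,3,5,6,7}; column 1 has {1,2,3}, so it must be 4.
(r3,c7): row 3 has {1,2,3,5,6}; column 7 has {2,3,4}, so it must be 7.
(r4,c4): row 4 has {1,3,4,5,6,7}; column 4 has {3,5,6}, so it must be 2.
(r5,c7): row 5 has {1,3,4,5}; column 7 has {2,3,4,7}, so it must be 6.
(r7,c1): row 7 has {2,3,4,5,7}; column 1 has {1,2,3,4}, so it must be 6.
(r7,c4): row 7 has {2,3,4,5,6,7}; column 4 has {2,3,5,6}, so it must be 1.
(r1,c5): row 1 has {1,2,3,4,6}; column 5 has {1,3,5,6}, so it must be 7.
(r1,c7): row 1 has {1,2,3,4,6,7}; column 7 has {2,3,4,6,7}, so it must be 5.
(r3,c4): row 3 has {1,2,3,5,6,7}; column 4 has {1,2,3,5,6}, so it must be 4.
(r5,c1): row 5 has {1,3,4,5,6}; column 1 has {1,2,3,4,6}, so it must be 7.
(r5,c5): row 5 has {1,3,4,5,6,7}; column 5 has {1,3,5,6,7}, so it must be 2.
(r6,c1): row 6 has {2,3,6}; column 1 has {1,2,3,4,6,7}, so it must be 5.
(r6,c4): row 6 has {2,3,5,6}; column 4 has {1,2,3,4,5,6}, so it must be 7.
(r6,c5): row 6 has {2,3,5,6,7}; column 5 has {1,2,3,5,6,7}, so it must be 4.
(r6,c7): row 6 has {2,3,4,5,6,7}; column 7 has {2,3,4,5,6,7}, so it must be 1.

3 1 2 6 7 4 5 / 4 7 1 5 6 3 2 / 2 6 3 4 1 5 7 / 1 5 7 2 3 6 4 / 7 4 5 3 2 1 6 / 5 3 6 7 4 2 1 / 6 2 4 1 5 7 3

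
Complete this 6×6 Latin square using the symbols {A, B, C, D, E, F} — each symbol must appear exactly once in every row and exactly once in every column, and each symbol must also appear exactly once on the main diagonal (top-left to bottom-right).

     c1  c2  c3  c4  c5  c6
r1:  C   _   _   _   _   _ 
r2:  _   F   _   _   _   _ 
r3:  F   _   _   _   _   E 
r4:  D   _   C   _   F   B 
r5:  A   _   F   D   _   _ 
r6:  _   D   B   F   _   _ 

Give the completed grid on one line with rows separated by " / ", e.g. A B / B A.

C B E A D F / B F A C E D / F C D B A E / D A C E F B / A E F D B C / E D B F C A

At row 5, column 6: row 5 has {A,D,F}; column 6 has {B,E}; that leaves C.
At row 6, column 1: row 6 has {B,D,F}; column 1 has {A,C,D,F}; that leaves E.
At row 6, column 6: row 6 has {B,D,E,F}; column 6 has {B,C,E}; the diagonal has {C,F}; that leaves A.
At row 2, column 1: row 2 has {F}; column 1 has {A,C,D,E,F}; that leaves B.
At row 2, column 6: row 2 has {B,F}; column 6 has {A,B,C,E}; that leaves D.
At row 3, column 3: row 3 has {E,F}; column 3 has {B,C,F}; the diagonal has {A,C,F}; that leaves D.
At row 4, column 4: row 4 has {B,C,D,F}; column 4 has {D,F}; the diagonal has {A,C,D,F}; that leaves E.
At row 5, column 5: row 5 has {A,C,D,F}; column 5 has {F}; the diagonal has {A,C,D,E,F}; that leaves B.
At row 6, column 5: row 6 has {A,B,D,E,F}; column 5 has {B,F}; that leaves C.
At row 1, column 6: row 1 has {C}; column 6 has {A,B,C,D,E}; that leaves F.
At row 3, column 5: row 3 has {D,E,F}; column 5 has {B,C,F}; that leaves A.
At row 4, column 2: row 4 has {B,C,D,E,F}; column 2 has {D,F}; that leaves A.
At row 5, column 2: row 5 has {A,B,C,D,F}; column 2 has {A,D,F}; that leaves E.
At row 1, column 2: row 1 has {C,F}; column 2 has {A,D,E,F}; that leaves B.
At row 1, column 4: row 1 has {B,C,F}; column 4 has {D,E,F}; that leaves A.
At row 2, column 4: row 2 has {B,D,F}; column 4 has {A,D,E,F}; that leaves C.
At row 2, column 5: row 2 has {B,C,D,F}; column 5 has {A,B,C,F}; that leaves E.
At row 3, column 2: row 3 has {A,D,E,F}; column 2 has {A,B,D,E,F}; that leaves C.
At row 3, column 4: row 3 has {A,C,D,E,F}; column 4 has {A,C,D,E,F}; that leaves B.
At row 1, column 3: row 1 has {A,B,C,F}; column 3 has {B,C,D,F}; that leaves E.
At row 1, column 5: row 1 has {A,B,C,E,F}; column 5 has {A,B,C,E,F}; that leaves D.
At row 2, column 3: row 2 has {B,C,D,E,F}; column 3 has {B,C,D,E,F}; that leaves A.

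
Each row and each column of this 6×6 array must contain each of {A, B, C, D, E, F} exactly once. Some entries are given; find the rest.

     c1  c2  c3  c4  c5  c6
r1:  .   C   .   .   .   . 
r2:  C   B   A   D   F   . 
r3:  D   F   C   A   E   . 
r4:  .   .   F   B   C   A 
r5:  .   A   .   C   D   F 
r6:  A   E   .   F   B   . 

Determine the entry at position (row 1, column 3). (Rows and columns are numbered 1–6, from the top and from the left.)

B

(r1,c4) = E
(r1,c5) = A
(r2,c6) = E
(r3,c6) = B
(r4,c1) = E
(r4,c2) = D
(r5,c1) = B
(r5,c3) = E
(r6,c3) = D
(r6,c6) = C
(r1,c1) = F
(r1,c3) = B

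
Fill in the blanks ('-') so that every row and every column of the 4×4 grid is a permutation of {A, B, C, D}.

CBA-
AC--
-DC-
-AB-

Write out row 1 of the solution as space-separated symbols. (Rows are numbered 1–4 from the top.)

(r1,c4): row 1 has {A,B,C}; column 4 is empty so far, so it must be D.

C B A D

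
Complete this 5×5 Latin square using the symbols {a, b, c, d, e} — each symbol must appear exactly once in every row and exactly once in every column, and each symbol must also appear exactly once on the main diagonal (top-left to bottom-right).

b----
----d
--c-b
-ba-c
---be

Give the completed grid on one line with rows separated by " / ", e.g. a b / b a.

At row 1, column 5: row 1 has {b}; column 5 has {b,c,d,e}; that leaves a.
At row 2, column 2: row 2 has {d}; column 2 has {b}; the diagonal has {b,c,e}; that leaves a.
At row 4, column 4: row 4 has {a,b,c}; column 4 has {b}; the diagonal has {a,b,c,e}; that leaves d.
At row 5, column 3: row 5 has {b,e}; column 3 has {a,c}; that leaves d.
At row 1, column 3: row 1 has {a,b}; column 3 has {a,c,d}; that leaves e.
At row 1, column 4: row 1 has {a,b,e}; column 4 has {b,d}; that leaves c.
At row 2, column 3: row 2 has {a,d}; column 3 has {a,c,d,e}; that leaves b.
At row 2, column 4: row 2 has {a,b,d}; column 4 has {b,c,d}; that leaves e.
At row 3, column 4: row 3 has {b,c}; column 4 has {b,c,d,e}; that leaves a.
At row 4, column 1: row 4 has {a,b,c,d}; column 1 has {b}; that leaves e.
At row 5, column 2: row 5 has {b,d,e}; column 2 has {a,b}; that leaves c.
At row 1, column 2: row 1 has {a,b,c,e}; column 2 has {a,b,c}; that leaves d.
At row 2, column 1: row 2 has {a,b,d,e}; column 1 has {b,e}; that leaves c.
At row 3, column 1: row 3 has {a,b,c}; column 1 has {b,c,e}; that leaves d.
At row 3, column 2: row 3 has {a,b,c,d}; column 2 has {a,b,c,d}; that leaves e.
At row 5, column 1: row 5 has {b,c,d,e}; column 1 has {b,c,d,e}; that leaves a.

b d e c a / c a b e d / d e c a b / e b a d c / a c d b e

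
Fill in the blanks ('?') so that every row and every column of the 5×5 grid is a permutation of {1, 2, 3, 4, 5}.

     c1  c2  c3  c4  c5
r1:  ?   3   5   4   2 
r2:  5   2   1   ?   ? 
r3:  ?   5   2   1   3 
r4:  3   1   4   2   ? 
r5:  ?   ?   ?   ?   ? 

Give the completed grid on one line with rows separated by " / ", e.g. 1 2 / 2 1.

1 3 5 4 2 / 5 2 1 3 4 / 4 5 2 1 3 / 3 1 4 2 5 / 2 4 3 5 1

(r1,c1) = 1
(r2,c4) = 3
(r2,c5) = 4
(r3,c1) = 4
(r4,c5) = 5
(r5,c1) = 2
(r5,c2) = 4
(r5,c3) = 3
(r5,c4) = 5
(r5,c5) = 1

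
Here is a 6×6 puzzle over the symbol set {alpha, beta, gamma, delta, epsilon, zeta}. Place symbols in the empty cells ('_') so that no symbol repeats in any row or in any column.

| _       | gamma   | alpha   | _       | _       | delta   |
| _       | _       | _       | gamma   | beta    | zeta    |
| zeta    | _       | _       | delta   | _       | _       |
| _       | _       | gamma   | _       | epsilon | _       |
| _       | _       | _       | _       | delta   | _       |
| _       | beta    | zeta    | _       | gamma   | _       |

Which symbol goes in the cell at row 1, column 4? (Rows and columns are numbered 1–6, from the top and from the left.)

At row 1, column 5: row 1 has {alpha,gamma,delta}; column 5 has {beta,gamma,delta,epsilon}; that leaves zeta.
At row 3, column 5: row 3 has {delta,zeta}; column 5 has {beta,gamma,delta,epsilon,zeta}; that leaves alpha.
At row 3, column 2: row 3 has {alpha,delta,zeta}; column 2 has {beta,gamma}; that leaves epsilon.
At row 3, column 3: row 3 has {alpha,delta,epsilon,zeta}; column 3 has {alpha,gamma,zeta}; that leaves beta.
At row 3, column 6: row 3 has {alpha,beta,delta,epsilon,zeta}; column 6 has {delta,zeta}; that leaves gamma.
At row 5, column 3: row 5 has {delta}; column 3 has {alpha,beta,gamma,zeta}; that leaves epsilon.
At row 2, column 3: row 2 has {beta,gamma,zeta}; column 3 has {alpha,beta,gamma,epsilon,zeta}; that leaves delta.
At row 2, column 2: row 2 has {beta,gamma,delta,zeta}; column 2 has {beta,gamma,epsilon}; that leaves alpha.
At row 5, column 2: row 5 has {delta,epsilon}; column 2 has {alpha,beta,gamma,epsilon}; that leaves zeta.
At row 2, column 1: row 2 has {alpha,beta,gamma,delta,zeta}; column 1 has {zeta}; that leaves epsilon.
At row 4, column 2: row 4 has {gamma,epsilon}; column 2 has {alpha,beta,gamma,epsilon,zeta}; that leaves delta.
At row 1, column 1: row 1 has {alpha,gamma,delta,zeta}; column 1 has {epsilon,zeta}; that leaves beta.
At row 1, column 4: row 1 has {alpha,beta,gamma,delta,zeta}; column 4 has {gamma,delta}; that leaves epsilon.

epsilon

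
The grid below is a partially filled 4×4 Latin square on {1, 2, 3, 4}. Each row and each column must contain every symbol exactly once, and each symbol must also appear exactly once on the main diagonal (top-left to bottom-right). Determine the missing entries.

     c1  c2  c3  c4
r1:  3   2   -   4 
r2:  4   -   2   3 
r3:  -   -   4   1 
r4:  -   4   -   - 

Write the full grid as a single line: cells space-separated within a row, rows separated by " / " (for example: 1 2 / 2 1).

(r1,c3): row 1 has {2,3,4}; column 3 has {2,4}, so it must be 1.
(r2,c2): row 2 has {2,3,4}; column 2 has {2,4}; the diagonal has {3,4}, so it must be 1.
(r3,c1): row 3 has {1,4}; column 1 has {3,4}, so it must be 2.
(r3,c2): row 3 has {1,2,4}; column 2 has {1,2,4}, so it must be 3.
(r4,c1): row 4 has {4}; column 1 has {2,3,4}, so it must be 1.
(r4,c3): row 4 has {1,4}; column 3 has {1,2,4}, so it must be 3.
(r4,c4): row 4 has {1,3,4}; column 4 has {1,3,4}; the diagonal has {1,3,4}, so it must be 2.

3 2 1 4 / 4 1 2 3 / 2 3 4 1 / 1 4 3 2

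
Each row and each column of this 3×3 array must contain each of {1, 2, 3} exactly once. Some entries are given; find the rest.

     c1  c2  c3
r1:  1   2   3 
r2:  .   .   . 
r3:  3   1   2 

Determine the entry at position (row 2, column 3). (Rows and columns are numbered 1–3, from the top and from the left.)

1

At row 2, column 1: row 2 is empty so far; column 1 has {1,3}; that leaves 2.
At row 2, column 2: row 2 has {2}; column 2 has {1,2}; that leaves 3.
At row 2, column 3: row 2 has {2,3}; column 3 has {2,3}; that leaves 1.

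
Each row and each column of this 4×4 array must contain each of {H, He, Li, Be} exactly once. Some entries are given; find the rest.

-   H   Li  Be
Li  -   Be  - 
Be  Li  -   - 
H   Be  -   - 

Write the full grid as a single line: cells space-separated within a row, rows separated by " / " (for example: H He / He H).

(r1,c1): row 1 has {H,Li,Be}; column 1 has {H,Li,Be}, so it must be He.
(r2,c2): row 2 has {Li,Be}; column 2 has {H,Li,Be}, so it must be He.
(r2,c4): row 2 has {He,Li,Be}; column 4 has {Be}, so it must be H.
(r3,c4): row 3 has {Li,Be}; column 4 has {H,Be}, so it must be He.
(r4,c3): row 4 has {H,Be}; column 3 has {Li,Be}, so it must be He.
(r4,c4): row 4 has {H,He,Be}; column 4 has {H,He,Be}, so it must be Li.
(r3,c3): row 3 has {He,Li,Be}; column 3 has {He,Li,Be}, so it must be H.

He H Li Be / Li He Be H / Be Li H He / H Be He Li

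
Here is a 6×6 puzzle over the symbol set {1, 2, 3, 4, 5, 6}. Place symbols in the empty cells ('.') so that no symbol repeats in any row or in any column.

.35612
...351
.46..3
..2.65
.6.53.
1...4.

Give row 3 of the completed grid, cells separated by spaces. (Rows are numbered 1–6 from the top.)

row 1 has {1,2,3,5,6}; column 1 has {1} — only 4 is left for (r1,c1).
row 2 has {1,3,5}; column 2 has {3,4,6} — only 2 is left for (r2,c2).
row 2 has {1,2,3,5}; column 3 has {2,5,6} — only 4 is left for (r2,c3).
row 3 has {3,4,6}; column 5 has {1,3,4,5,6} — only 2 is left for (r3,c5).
row 4 has {2,5,6}; column 1 has {1,4} — only 3 is left for (r4,c1).
row 4 has {2,3,5,6}; column 2 has {2,3,4,6} — only 1 is left for (r4,c2).
row 4 has {1,2,3,5,6}; column 4 has {3,5,6} — only 4 is left for (r4,c4).
row 5 has {3,5,6}; column 1 has {1,3,4} — only 2 is left for (r5,c1).
row 5 has {2,3,5,6}; column 3 has {2,4,5,6} — only 1 is left for (r5,c3).
row 5 has {1,2,3,5,6}; column 6 has {1,2,3,5} — only 4 is left for (r5,c6).
row 6 has {1,4}; column 2 has {1,2,3,4,6} — only 5 is left for (r6,c2).
row 6 has {1,4,5}; column 3 has {1,2,4,5,6} — only 3 is left for (r6,c3).
row 6 has {1,3,4,5}; column 4 has {3,4,5,6} — only 2 is left for (r6,c4).
row 6 has {1,2,3,4,5}; column 6 has {1,2,3,4,5} — only 6 is left for (r6,c6).
row 2 has {1,2,3,4,5}; column 1 has {1,2,3,4} — only 6 is left for (r2,c1).
row 3 has {2,3,4,6}; column 1 has {1,2,3,4,6} — only 5 is left for (r3,c1).
row 3 has {2,3,4,5,6}; column 4 has {2,3,4,5,6} — only 1 is left for (r3,c4).

5 4 6 1 2 3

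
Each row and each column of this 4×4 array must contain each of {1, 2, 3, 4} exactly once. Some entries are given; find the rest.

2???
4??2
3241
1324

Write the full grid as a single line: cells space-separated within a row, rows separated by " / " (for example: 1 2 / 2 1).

(r1,c4) = 3
(r2,c2) = 1
(r2,c3) = 3
(r1,c2) = 4
(r1,c3) = 1

2 4 1 3 / 4 1 3 2 / 3 2 4 1 / 1 3 2 4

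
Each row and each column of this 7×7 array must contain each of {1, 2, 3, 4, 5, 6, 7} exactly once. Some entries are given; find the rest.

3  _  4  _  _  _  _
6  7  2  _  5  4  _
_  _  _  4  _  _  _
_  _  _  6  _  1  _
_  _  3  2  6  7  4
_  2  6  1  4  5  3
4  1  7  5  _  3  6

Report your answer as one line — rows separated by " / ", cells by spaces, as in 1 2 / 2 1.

(r1,c4) = 7
(r2,c4) = 3
(r2,c7) = 1
(r4,c3) = 5
(r5,c2) = 5
(r6,c1) = 7
(r7,c5) = 2
(r1,c2) = 6
(r1,c5) = 1
(r1,c6) = 2
(r1,c7) = 5
(r3,c2) = 3
(r3,c3) = 1
(r3,c5) = 7
(r3,c6) = 6
(r3,c7) = 2
(r4,c1) = 2
(r4,c2) = 4
(r4,c5) = 3
(r4,c7) = 7
(r5,c1) = 1
(r3,c1) = 5

3 6 4 7 1 2 5 / 6 7 2 3 5 4 1 / 5 3 1 4 7 6 2 / 2 4 5 6 3 1 7 / 1 5 3 2 6 7 4 / 7 2 6 1 4 5 3 / 4 1 7 5 2 3 6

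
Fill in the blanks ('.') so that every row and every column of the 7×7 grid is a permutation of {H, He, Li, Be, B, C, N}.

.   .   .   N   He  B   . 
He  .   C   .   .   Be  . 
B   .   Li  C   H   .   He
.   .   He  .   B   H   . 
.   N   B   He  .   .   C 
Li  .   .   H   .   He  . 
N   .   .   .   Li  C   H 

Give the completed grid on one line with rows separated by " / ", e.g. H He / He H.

Be C H N He B Li / He H C Li N Be B / B Be Li C H N He / C Li He Be B H N / H N B He Be Li C / Li B N H C He Be / N He Be B Li C H

(r2,c5): row 2 has {He,Be,C}; column 5 has {H,He,Li,B}, so it must be N.
(r3,c2): row 3 has {H,He,Li,B,C}; column 2 has {N}, so it must be Be.
(r3,c6): row 3 has {H,He,Li,Be,B,C}; column 6 has {H,He,Be,B,C}, so it must be N.
(r5,c5): row 5 has {He,B,C,N}; column 5 has {H,He,Li,B,N}, so it must be Be.
(r5,c6): row 5 has {He,Be,B,C,N}; column 6 has {H,He,Be,B,C,N}, so it must be Li.
(r6,c5): row 6 has {H,He,Li}; column 5 has {H,He,Li,Be,B,N}, so it must be C.
(r7,c3): row 7 has {H,Li,C,N}; column 3 has {He,Li,B,C}, so it must be Be.
(r7,c4): row 7 has {H,Li,Be,C,N}; column 4 has {H,He,C,N}, so it must be B.
(r1,c3): row 1 has {He,B,N}; column 3 has {He,Li,Be,B,C}, so it must be H.
(r2,c4): row 2 has {He,Be,C,N}; column 4 has {H,He,B,C,N}, so it must be Li.
(r2,c7): row 2 has {He,Li,Be,C,N}; column 7 has {H,He,C}, so it must be B.
(r4,c4): row 4 has {H,He,B}; column 4 has {H,He,Li,B,C,N}, so it must be Be.
(r5,c1): row 5 has {He,Li,Be,B,C,N}; column 1 has {He,Li,B,N}, so it must be H.
(r6,c2): row 6 has {H,He,Li,C}; column 2 has {Be,N}, so it must be B.
(r6,c3): row 6 has {H,He,Li,B,C}; column 3 has {H,He,Li,Be,B,C}, so it must be N.
(r6,c7): row 6 has {H,He,Li,B,C,N}; column 7 has {H,He,B,C}, so it must be Be.
(r7,c2): row 7 has {H,Li,Be,B,C,N}; column 2 has {Be,B,N}, so it must be He.
(r1,c7): row 1 has {H,He,B,N}; column 7 has {H,He,Be,B,C}, so it must be Li.
(r2,c2): row 2 has {He,Li,Be,B,C,N}; column 2 has {He,Be,B,N}, so it must be H.
(r4,c1): row 4 has {H,He,Be,B}; column 1 has {H,He,Li,B,N}, so it must be C.
(r4,c2): row 4 has {H,He,Be,B,C}; column 2 has {H,He,Be,B,N}, so it must be Li.
(r4,c7): row 4 has {H,He,Li,Be,B,C}; column 7 has {H,He,Li,Be,B,C}, so it must be N.
(r1,c1): row 1 has {H,He,Li,B,N}; column 1 has {H,He,Li,B,C,N}, so it must be Be.
(r1,c2): row 1 has {H,He,Li,Be,B,N}; column 2 has {H,He,Li,Be,B,N}, so it must be C.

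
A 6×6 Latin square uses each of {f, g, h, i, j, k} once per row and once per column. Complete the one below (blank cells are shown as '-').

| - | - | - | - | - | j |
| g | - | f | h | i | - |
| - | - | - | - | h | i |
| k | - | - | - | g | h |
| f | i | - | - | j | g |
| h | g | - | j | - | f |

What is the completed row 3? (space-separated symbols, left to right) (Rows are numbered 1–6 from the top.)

j k g f h i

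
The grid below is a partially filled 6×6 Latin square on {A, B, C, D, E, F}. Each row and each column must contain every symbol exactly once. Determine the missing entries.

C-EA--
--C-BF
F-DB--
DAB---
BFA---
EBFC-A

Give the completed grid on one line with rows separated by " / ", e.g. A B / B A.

C D E A F B / A E C D B F / F C D B A E / D A B F E C / B F A E C D / E B F C D A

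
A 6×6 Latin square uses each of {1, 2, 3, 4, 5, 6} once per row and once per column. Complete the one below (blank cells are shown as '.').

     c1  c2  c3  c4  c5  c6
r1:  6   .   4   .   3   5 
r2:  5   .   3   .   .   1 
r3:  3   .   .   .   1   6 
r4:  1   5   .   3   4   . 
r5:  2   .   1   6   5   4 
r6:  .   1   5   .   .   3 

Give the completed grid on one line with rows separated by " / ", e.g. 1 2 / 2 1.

6 2 4 1 3 5 / 5 6 3 4 2 1 / 3 4 2 5 1 6 / 1 5 6 3 4 2 / 2 3 1 6 5 4 / 4 1 5 2 6 3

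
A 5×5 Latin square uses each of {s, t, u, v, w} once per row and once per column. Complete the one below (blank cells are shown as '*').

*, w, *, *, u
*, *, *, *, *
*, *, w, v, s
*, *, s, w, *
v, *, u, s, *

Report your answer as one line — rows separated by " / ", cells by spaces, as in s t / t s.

(r1,c4) = t
(r2,c4) = u
(r5,c2) = t
(r5,c5) = w
(r1,c1) = s
(r1,c3) = v
(r2,c3) = t
(r2,c5) = v
(r3,c2) = u
(r4,c2) = v
(r4,c5) = t
(r2,c1) = w
(r2,c2) = s
(r3,c1) = t
(r4,c1) = u

s w v t u / w s t u v / t u w v s / u v s w t / v t u s w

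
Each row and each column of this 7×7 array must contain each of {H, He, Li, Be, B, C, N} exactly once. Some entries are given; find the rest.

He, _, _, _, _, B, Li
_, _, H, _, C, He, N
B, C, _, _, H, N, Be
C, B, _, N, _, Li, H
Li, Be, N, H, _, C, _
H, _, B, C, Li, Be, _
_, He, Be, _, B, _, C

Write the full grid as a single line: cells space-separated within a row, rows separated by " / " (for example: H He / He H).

(r1,c3) = C
(r1,c4) = Be
(r1,c5) = N
(r2,c1) = Be
(r2,c2) = Li
(r2,c4) = B
(r4,c3) = He
(r4,c5) = Be
(r5,c5) = He
(r5,c7) = B
(r6,c2) = N
(r6,c7) = He
(r7,c1) = N
(r7,c4) = Li
(r7,c6) = H
(r1,c2) = H
(r3,c3) = Li
(r3,c4) = He

He H C Be N B Li / Be Li H B C He N / B C Li He H N Be / C B He N Be Li H / Li Be N H He C B / H N B C Li Be He / N He Be Li B H C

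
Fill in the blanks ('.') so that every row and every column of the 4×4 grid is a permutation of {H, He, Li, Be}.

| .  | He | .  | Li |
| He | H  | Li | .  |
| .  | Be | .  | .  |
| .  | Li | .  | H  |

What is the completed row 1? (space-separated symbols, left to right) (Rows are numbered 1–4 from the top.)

(r2,c4): row 2 has {H,He,Li}; column 4 has {H,Li}, so it must be Be.
(r3,c4): row 3 has {Be}; column 4 has {H,Li,Be}, so it must be He.
(r4,c1): row 4 has {H,Li}; column 1 has {He}, so it must be Be.
(r4,c3): row 4 has {H,Li,Be}; column 3 has {Li}, so it must be He.
(r1,c1): row 1 has {He,Li}; column 1 has {He,Be}, so it must be H.
(r1,c3): row 1 has {H,He,Li}; column 3 has {He,Li}, so it must be Be.

H He Be Li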